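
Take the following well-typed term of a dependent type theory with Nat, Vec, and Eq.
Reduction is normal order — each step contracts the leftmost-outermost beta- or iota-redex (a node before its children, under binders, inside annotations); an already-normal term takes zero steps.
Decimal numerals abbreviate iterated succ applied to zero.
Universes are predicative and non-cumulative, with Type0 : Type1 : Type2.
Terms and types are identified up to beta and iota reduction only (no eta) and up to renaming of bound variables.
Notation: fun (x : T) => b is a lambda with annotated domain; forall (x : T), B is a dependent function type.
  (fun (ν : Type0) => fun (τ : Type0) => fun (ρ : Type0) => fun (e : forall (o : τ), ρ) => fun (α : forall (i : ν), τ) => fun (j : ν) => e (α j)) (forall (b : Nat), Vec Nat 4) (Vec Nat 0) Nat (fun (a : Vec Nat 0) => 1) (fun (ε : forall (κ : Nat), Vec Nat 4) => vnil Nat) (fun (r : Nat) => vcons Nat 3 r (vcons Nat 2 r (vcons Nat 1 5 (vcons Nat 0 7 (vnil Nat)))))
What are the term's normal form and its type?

resulting normal form:
  1
inferred type:
  Nat
observation: the term reaches its normal form after 7 normal-order steps.


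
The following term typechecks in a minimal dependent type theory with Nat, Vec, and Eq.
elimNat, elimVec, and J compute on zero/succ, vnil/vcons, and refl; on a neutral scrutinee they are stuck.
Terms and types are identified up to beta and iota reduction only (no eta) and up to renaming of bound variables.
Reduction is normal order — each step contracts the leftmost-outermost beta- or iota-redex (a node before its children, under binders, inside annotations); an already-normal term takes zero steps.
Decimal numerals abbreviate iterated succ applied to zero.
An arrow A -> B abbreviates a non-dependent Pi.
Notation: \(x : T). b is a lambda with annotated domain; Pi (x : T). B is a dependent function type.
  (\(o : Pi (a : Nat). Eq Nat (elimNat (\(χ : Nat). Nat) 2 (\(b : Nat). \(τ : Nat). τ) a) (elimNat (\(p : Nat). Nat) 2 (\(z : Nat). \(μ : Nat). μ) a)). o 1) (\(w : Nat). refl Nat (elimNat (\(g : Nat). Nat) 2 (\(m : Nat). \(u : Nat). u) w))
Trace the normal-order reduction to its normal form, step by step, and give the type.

normal-order reduction sequence:
  (\(o : Pi (a : Nat). Eq Nat (elimNat (\(χ : Nat). Nat) 2 (\(b : Nat). \(τ : Nat). τ) a) (elimNat (\(p : Nat). Nat) 2 (\(z : Nat). \(μ : Nat). μ) a)). o 1) (\(w : Nat). refl Nat (elimNat (\(g : Nat). Nat) 2 (\(m : Nat). \(u : Nat). u) w))
  ~> (\(o : Nat). refl Nat (elimNat (\(a : Nat). Nat) 2 (\(χ : Nat). \(b : Nat). b) o)) 1
  ~> refl Nat (elimNat (\(o : Nat). Nat) 2 (\(a : Nat). \(χ : Nat). χ) 1)
  ~> refl Nat ((\(o : Nat). \(a : Nat). a) 0 (elimNat (\(χ : Nat). Nat) 2 (\(b : Nat). \(τ : Nat). τ) 0))
  ~> refl Nat ((\(o : Nat). o) (elimNat (\(a : Nat). Nat) 2 (\(χ : Nat). \(b : Nat). b) 0))
  ~> refl Nat (elimNat (\(o : Nat). Nat) 2 (\(a : Nat). \(χ : Nat). χ) 0)
  ~> refl Nat 2
type:
  Eq Nat 2 2


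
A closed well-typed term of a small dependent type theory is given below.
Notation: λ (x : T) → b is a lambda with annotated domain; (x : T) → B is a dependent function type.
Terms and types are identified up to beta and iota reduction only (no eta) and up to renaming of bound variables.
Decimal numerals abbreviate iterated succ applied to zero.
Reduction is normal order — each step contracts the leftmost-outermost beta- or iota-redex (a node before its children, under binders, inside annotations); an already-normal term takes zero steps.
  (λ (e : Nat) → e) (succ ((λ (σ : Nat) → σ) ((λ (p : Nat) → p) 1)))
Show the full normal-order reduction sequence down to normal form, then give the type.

normal-order reduction sequence:
  (λ (e : Nat) → e) (succ ((λ (σ : Nat) → σ) ((λ (p : Nat) → p) 1)))
  ~> succ ((λ (e : Nat) → e) ((λ (σ : Nat) → σ) 1))
  ~> succ ((λ (e : Nat) → e) 1)
  ~> 2
type:
  Nat


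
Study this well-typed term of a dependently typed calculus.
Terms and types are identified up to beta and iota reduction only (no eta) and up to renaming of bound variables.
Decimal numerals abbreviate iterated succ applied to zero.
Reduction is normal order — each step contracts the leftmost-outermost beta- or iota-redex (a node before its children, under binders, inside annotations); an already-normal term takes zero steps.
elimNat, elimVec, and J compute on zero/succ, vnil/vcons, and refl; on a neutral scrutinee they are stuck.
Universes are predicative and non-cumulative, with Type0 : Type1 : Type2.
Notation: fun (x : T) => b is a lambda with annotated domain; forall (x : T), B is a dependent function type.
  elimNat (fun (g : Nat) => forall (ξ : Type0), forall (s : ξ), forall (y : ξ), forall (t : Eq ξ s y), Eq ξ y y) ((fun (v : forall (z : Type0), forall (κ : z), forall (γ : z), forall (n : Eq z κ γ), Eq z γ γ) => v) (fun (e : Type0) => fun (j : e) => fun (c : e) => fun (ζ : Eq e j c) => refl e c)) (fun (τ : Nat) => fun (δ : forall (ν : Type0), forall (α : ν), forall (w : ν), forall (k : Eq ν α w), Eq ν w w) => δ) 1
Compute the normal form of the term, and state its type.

resulting normal form:
  fun (g : Type0) => fun (ξ : g) => fun (s : g) => fun (y : Eq g ξ s) => refl g s
inferred type:
  forall (g : Type0), forall (ξ : g), forall (s : g), forall (y : Eq g ξ s), Eq g s s


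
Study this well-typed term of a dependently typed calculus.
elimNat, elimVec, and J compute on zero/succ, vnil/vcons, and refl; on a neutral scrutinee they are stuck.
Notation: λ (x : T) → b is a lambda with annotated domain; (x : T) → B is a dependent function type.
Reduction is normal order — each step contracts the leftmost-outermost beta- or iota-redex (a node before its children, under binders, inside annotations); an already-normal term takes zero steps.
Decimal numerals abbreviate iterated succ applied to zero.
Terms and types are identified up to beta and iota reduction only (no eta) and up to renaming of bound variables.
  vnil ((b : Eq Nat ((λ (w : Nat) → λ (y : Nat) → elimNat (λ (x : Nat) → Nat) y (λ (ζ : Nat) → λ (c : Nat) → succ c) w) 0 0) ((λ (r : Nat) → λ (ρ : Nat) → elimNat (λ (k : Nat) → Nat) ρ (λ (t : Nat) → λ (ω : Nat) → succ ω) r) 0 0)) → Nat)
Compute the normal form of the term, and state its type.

resulting normal form:
  vnil ((b : Eq Nat 0 0) → Nat)
the term's type:
  Vec ((b : Eq Nat 0 0) → Nat) 0


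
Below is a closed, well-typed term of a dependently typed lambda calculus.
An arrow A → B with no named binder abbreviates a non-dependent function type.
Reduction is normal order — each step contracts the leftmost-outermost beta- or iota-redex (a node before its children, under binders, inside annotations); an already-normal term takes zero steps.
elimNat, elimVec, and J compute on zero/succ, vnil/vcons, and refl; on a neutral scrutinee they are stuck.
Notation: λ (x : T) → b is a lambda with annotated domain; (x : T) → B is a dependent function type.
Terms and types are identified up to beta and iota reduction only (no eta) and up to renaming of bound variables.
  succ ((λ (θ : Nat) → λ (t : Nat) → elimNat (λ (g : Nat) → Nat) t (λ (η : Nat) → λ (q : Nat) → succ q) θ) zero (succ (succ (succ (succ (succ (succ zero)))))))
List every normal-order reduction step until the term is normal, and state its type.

reduction (normal order):
  succ ((λ (θ : Nat) → λ (t : Nat) → elimNat (λ (g : Nat) → Nat) t (λ (η : Nat) → λ (q : Nat) → succ q) θ) zero (succ (succ (succ (succ (succ (succ zero)))))))
  ~> succ ((λ (θ : Nat) → elimNat (λ (t : Nat) → Nat) θ (λ (g : Nat) → λ (η : Nat) → succ η) zero) (succ (succ (succ (succ (succ (succ zero)))))))
  ~> succ (elimNat (λ (θ : Nat) → Nat) (succ (succ (succ (succ (succ (succ zero)))))) (λ (t : Nat) → λ (g : Nat) → succ g) zero)
  ~> succ (succ (succ (succ (succ (succ (succ zero))))))
inferred type:
  Nat


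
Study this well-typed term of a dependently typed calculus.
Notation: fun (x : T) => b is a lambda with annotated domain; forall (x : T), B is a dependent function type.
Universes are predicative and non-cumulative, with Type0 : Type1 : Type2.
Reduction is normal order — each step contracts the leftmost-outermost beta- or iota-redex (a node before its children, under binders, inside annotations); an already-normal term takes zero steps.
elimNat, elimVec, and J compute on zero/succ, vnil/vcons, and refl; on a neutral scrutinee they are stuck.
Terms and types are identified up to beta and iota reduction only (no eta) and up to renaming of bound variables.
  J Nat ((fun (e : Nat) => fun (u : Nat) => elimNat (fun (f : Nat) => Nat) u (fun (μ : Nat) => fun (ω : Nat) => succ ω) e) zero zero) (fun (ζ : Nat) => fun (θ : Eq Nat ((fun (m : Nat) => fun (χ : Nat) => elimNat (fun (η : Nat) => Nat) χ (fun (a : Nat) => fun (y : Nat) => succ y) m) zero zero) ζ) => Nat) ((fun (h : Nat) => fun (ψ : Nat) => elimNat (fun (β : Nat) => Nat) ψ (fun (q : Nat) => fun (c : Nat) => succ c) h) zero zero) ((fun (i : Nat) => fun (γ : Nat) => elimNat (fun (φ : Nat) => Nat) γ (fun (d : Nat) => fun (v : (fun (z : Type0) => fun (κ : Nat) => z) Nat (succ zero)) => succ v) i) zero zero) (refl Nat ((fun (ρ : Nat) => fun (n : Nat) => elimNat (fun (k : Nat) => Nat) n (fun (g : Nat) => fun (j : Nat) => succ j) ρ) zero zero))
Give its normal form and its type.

resulting normal form:
  zero
inferred type:
  Nat


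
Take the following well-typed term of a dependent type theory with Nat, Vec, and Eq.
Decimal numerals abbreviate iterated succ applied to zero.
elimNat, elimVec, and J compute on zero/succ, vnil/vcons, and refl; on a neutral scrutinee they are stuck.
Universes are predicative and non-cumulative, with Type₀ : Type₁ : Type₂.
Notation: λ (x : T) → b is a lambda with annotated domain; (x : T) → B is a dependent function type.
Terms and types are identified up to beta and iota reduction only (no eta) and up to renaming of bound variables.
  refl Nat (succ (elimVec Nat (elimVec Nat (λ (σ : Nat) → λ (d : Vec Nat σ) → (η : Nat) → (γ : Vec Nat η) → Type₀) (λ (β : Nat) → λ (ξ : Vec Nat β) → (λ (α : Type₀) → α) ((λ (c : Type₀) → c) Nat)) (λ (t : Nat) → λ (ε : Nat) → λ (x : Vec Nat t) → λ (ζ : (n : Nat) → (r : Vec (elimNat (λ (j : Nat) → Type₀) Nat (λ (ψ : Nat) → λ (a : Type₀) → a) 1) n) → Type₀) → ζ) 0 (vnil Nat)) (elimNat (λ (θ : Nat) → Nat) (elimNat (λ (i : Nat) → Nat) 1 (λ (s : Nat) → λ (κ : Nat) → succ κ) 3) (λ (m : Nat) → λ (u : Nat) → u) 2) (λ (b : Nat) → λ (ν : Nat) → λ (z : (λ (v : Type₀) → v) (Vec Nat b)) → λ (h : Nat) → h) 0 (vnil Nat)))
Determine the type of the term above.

type:
  Eq Nat 5 5


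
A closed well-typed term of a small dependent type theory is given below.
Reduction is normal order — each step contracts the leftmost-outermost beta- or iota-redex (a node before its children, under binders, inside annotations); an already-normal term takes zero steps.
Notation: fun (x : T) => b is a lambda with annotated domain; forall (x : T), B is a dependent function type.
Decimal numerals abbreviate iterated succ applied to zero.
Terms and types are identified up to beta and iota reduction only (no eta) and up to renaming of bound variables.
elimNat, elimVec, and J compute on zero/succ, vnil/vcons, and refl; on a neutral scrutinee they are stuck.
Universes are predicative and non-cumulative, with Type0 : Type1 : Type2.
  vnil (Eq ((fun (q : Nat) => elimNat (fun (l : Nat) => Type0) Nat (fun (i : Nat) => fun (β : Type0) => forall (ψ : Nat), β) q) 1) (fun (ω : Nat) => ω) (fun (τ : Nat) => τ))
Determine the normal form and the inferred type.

reduced normal form:
  vnil (Eq (forall (q : Nat), Nat) (fun (l : Nat) => l) (fun (i : Nat) => i))
inferred type:
  Vec (Eq (forall (q : Nat), Nat) (fun (l : Nat) => l) (fun (i : Nat) => i)) 0
observation: 5 normal-order steps separate the term from its normal form.


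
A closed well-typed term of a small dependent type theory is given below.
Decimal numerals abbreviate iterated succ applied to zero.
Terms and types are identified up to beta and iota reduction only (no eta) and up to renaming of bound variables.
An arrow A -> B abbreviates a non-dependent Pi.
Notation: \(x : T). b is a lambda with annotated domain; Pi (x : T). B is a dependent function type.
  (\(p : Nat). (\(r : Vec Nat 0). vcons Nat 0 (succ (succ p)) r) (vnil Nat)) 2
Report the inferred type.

the term's type:
  Vec Nat 1


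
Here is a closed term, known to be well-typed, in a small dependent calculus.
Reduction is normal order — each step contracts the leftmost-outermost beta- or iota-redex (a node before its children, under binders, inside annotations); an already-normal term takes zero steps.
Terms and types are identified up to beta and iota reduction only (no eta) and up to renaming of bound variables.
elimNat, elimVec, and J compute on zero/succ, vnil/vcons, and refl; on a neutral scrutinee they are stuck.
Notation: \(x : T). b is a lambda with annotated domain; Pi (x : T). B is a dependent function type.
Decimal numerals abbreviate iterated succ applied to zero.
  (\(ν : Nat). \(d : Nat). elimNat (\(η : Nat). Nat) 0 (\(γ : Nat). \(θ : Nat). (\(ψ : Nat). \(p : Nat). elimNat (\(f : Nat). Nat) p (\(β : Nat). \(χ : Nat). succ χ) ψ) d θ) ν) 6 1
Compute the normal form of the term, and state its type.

reduced normal form:
  6
the term's type:
  Nat
observation: reduction starts at a beta-redex, and 57 normal-order steps reach the normal form.


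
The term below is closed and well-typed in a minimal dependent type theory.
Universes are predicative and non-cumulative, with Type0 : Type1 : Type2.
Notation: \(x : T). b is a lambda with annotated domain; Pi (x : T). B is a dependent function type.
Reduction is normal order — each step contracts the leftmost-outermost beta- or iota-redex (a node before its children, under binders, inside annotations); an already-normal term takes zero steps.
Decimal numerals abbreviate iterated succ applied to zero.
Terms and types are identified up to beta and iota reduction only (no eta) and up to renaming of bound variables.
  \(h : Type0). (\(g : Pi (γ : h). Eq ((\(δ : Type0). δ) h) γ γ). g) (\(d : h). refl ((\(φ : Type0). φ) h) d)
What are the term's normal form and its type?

reduced normal form:
  \(h : Type0). \(g : h). refl h g
the term's type:
  Pi (h : Type0). Pi (g : h). Eq h g g


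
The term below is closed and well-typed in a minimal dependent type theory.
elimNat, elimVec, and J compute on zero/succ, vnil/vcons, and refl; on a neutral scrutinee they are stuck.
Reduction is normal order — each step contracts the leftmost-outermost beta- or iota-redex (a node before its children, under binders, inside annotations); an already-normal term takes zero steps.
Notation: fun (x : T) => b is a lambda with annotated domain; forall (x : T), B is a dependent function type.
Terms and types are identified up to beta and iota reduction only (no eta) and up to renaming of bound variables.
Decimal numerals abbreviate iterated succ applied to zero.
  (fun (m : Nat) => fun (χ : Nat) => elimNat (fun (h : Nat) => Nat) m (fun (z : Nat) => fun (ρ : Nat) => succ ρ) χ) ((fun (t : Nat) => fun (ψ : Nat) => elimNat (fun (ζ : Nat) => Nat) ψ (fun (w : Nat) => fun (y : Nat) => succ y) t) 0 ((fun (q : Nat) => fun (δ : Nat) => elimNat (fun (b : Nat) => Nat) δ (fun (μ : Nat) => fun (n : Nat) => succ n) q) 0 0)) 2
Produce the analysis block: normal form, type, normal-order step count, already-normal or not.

normal form:
  2
type:
  Nat
steps to reach normal form (normal order): 15
term was already normal: no
first contracted redex: a beta-redex


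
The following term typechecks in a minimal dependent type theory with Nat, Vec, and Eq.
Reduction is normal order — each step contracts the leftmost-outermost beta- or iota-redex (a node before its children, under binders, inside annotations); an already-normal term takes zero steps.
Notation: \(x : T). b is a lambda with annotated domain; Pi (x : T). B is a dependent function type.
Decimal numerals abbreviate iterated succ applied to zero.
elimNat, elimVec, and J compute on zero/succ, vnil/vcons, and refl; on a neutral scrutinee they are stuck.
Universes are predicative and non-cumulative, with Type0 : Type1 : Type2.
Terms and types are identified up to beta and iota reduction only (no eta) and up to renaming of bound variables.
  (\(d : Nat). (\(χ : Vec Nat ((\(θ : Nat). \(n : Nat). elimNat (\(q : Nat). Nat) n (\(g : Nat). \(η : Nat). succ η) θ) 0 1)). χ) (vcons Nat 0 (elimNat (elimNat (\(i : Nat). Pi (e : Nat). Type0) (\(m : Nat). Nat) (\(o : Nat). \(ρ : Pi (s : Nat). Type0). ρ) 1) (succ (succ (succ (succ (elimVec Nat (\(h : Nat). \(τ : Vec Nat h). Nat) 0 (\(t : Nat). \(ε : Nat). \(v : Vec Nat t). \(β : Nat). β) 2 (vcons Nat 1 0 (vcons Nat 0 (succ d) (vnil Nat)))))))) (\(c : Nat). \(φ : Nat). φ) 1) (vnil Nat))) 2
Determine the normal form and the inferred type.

reduced normal form:
  vcons Nat 0 4 (vnil Nat)
the term's type:
  Vec Nat 1
observation: reduction starts at a beta-redex, and 17 normal-order steps reach the normal form.


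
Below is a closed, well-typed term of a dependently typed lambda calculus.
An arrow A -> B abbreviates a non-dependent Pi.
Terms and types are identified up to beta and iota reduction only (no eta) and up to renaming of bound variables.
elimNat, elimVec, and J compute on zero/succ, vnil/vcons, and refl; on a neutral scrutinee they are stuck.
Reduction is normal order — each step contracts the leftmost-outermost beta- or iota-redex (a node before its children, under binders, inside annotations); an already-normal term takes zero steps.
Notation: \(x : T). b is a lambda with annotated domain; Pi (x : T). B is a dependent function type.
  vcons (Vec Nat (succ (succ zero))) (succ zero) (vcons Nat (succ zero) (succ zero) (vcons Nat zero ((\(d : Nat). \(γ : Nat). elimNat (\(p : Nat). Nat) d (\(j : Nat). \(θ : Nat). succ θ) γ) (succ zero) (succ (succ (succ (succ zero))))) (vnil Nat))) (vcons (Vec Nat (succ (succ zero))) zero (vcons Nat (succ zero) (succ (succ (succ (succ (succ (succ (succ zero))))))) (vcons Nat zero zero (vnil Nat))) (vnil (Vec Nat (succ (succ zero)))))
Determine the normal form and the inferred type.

normal form:
  vcons (Vec Nat (succ (succ zero))) (succ zero) (vcons Nat (succ zero) (succ zero) (vcons Nat zero (succ (succ (succ (succ (succ zero))))) (vnil Nat))) (vcons (Vec Nat (succ (succ zero))) zero (vcons Nat (succ zero) (succ (succ (succ (succ (succ (succ (succ zero))))))) (vcons Nat zero zero (vnil Nat))) (vnil (Vec Nat (succ (succ zero)))))
inferred type:
  Vec (Vec Nat (succ (succ zero))) (succ (succ zero))
observation: reduction starts at a beta-redex, and 15 normal-order steps reach the normal form.


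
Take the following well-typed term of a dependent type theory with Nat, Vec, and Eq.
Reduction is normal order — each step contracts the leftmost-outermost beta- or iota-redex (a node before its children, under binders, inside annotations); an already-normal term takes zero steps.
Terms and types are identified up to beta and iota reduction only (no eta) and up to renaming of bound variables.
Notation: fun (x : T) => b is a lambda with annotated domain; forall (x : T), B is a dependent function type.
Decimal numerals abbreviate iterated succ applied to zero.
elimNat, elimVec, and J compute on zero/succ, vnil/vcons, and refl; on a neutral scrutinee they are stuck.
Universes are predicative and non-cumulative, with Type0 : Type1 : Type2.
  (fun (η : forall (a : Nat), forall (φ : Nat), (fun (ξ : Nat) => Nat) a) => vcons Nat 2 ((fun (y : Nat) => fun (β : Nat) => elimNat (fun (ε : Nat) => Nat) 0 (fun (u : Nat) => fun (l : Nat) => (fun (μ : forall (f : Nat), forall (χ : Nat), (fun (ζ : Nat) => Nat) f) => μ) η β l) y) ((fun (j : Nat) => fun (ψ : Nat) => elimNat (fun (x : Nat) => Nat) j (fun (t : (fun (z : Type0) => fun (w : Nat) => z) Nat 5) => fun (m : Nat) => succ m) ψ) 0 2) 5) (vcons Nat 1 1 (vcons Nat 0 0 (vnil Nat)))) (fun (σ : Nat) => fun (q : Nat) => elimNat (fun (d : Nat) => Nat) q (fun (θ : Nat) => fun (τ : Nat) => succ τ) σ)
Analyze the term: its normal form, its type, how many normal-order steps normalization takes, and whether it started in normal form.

reduced normal form:
  vcons Nat 2 10 (vcons Nat 1 1 (vcons Nat 0 0 (vnil Nat)))
type:
  Vec Nat 3
steps to reach normal form (normal order): 38
already normal: no
first contracted redex: a beta-redex


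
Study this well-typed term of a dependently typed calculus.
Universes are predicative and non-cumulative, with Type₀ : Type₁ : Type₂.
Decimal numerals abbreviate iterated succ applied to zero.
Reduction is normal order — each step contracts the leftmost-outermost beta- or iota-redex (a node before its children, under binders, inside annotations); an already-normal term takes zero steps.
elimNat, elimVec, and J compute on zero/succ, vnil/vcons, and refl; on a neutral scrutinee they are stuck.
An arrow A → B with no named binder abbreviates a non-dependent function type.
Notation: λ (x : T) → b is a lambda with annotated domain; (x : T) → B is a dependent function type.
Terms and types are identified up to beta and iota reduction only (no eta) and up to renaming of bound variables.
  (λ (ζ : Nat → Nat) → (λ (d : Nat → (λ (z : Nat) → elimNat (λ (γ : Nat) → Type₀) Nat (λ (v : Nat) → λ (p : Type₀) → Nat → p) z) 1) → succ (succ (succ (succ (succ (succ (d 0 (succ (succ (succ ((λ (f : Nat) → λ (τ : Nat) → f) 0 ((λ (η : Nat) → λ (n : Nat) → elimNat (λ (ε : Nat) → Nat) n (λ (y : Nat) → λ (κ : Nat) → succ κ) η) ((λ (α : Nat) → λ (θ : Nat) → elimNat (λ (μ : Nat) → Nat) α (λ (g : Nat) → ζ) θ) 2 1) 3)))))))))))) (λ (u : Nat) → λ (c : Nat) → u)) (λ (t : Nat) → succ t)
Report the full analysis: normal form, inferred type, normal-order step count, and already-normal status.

normal form:
  6
type:
  Nat
normal-order step count: 4
started in normal form: no
first contracted redex: a beta-redex


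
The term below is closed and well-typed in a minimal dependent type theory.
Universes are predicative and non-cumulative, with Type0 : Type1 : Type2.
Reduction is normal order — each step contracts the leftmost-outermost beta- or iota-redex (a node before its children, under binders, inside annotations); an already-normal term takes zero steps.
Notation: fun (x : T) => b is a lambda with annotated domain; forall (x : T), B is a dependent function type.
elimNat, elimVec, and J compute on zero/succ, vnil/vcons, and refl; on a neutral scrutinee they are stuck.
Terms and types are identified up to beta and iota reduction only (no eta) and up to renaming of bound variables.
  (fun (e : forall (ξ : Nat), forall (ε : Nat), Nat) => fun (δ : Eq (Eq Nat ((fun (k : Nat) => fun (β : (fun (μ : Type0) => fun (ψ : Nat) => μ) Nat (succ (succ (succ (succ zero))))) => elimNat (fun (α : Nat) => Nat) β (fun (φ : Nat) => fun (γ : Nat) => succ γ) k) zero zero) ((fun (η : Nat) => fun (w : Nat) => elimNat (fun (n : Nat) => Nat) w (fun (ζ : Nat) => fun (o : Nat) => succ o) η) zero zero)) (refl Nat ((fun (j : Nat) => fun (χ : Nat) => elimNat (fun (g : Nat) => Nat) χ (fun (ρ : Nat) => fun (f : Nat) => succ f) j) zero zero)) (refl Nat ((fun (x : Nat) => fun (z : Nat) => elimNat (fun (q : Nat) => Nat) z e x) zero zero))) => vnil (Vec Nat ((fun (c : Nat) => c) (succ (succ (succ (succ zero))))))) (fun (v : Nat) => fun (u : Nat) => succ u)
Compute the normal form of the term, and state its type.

normal form:
  fun (e : Eq (Eq Nat zero zero) (refl Nat zero) (refl Nat zero)) => vnil (Vec Nat (succ (succ (succ (succ zero)))))
inferred type:
  forall (e : Eq (Eq Nat zero zero) (refl Nat zero) (refl Nat zero)), Vec (Vec Nat (succ (succ (succ (succ zero))))) zero
observation: contracting a beta-redex first, the term normalizes in 14 steps.


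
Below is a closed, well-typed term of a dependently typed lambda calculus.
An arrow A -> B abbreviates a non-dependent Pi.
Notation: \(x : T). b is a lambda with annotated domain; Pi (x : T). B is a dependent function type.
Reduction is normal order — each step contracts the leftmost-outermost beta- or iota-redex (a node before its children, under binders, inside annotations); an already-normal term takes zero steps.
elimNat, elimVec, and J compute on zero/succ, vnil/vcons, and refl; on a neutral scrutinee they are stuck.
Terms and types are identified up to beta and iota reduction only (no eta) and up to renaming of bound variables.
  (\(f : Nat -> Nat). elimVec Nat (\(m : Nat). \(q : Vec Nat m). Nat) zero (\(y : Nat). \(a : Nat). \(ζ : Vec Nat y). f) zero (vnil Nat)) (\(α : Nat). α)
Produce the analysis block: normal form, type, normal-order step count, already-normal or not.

reduced normal form:
  zero
type:
  Nat
steps to reach normal form (normal order): 2
term was already normal: no
first redex: a beta-redex


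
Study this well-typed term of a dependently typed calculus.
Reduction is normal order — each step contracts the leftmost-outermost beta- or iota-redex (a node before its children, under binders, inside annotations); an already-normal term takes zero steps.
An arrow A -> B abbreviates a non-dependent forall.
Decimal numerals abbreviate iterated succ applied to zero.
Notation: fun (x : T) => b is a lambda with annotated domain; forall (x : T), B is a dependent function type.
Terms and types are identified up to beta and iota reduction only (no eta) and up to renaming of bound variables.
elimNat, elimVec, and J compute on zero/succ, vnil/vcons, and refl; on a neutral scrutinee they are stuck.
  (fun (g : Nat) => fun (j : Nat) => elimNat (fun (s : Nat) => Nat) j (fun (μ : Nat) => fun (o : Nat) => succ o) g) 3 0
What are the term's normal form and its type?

resulting normal form:
  3
type:
  Nat
observation: the term reaches its normal form after 12 normal-order steps.


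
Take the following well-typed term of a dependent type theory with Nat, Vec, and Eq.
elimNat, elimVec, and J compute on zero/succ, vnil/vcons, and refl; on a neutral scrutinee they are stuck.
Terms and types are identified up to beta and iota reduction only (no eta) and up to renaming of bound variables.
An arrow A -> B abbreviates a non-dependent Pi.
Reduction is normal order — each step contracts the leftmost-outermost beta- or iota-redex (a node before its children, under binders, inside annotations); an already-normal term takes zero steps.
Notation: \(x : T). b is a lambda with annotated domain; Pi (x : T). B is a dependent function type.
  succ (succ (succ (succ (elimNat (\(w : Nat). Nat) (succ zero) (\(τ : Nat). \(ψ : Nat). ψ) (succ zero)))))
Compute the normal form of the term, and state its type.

resulting normal form:
  succ (succ (succ (succ (succ zero))))
type:
  Nat


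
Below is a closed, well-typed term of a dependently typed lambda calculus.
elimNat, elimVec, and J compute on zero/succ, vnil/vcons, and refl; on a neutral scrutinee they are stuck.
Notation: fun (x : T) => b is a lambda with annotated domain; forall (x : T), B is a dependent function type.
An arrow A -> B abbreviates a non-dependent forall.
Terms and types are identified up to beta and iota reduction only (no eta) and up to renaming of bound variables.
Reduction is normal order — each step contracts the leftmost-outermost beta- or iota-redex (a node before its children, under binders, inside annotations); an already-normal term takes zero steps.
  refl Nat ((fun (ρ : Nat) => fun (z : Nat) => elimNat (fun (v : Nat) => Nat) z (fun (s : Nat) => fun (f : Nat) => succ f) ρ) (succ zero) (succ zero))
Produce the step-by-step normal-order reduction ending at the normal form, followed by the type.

reduction (normal order):
  refl Nat ((fun (ρ : Nat) => fun (z : Nat) => elimNat (fun (v : Nat) => Nat) z (fun (s : Nat) => fun (f : Nat) => succ f) ρ) (succ zero) (succ zero))
  ~> refl Nat ((fun (ρ : Nat) => elimNat (fun (z : Nat) => Nat) ρ (fun (v : Nat) => fun (s : Nat) => succ s) (succ zero)) (succ zero))
  ~> refl Nat (elimNat (fun (ρ : Nat) => Nat) (succ zero) (fun (z : Nat) => fun (v : Nat) => succ v) (succ zero))
  ~> refl Nat ((fun (ρ : Nat) => fun (z : Nat) => succ z) zero (elimNat (fun (v : Nat) => Nat) (succ zero) (fun (s : Nat) => fun (f : Nat) => succ f) zero))
  ~> refl Nat ((fun (ρ : Nat) => succ ρ) (elimNat (fun (z : Nat) => Nat) (succ zero) (fun (v : Nat) => fun (s : Nat) => succ s) zero))
  ~> refl Nat (succ (elimNat (fun (ρ : Nat) => Nat) (succ zero) (fun (z : Nat) => fun (v : Nat) => succ v) zero))
  ~> refl Nat (succ (succ zero))
type:
  Eq Nat (succ (succ zero)) (succ (succ zero))


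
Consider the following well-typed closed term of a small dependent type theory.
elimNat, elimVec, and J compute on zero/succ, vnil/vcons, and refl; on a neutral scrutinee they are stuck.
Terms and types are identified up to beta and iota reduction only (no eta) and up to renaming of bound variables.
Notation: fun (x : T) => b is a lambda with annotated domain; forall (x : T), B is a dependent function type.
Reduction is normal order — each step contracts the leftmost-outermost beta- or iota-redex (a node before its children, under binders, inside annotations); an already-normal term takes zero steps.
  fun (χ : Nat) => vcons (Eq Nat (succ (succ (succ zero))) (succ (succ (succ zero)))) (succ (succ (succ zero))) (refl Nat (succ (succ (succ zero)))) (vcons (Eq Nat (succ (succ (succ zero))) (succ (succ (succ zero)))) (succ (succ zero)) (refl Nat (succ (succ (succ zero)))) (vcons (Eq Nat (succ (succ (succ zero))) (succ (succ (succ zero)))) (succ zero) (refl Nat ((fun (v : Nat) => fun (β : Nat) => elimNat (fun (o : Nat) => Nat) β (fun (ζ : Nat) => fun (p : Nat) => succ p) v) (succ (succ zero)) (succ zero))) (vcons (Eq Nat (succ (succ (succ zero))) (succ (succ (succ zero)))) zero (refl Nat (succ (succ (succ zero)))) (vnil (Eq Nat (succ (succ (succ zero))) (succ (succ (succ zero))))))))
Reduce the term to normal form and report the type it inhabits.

reduced normal form:
  fun (χ : Nat) => vcons (Eq Nat (succ (succ (succ zero))) (succ (succ (succ zero)))) (succ (succ (succ zero))) (refl Nat (succ (succ (succ zero)))) (vcons (Eq Nat (succ (succ (succ zero))) (succ (succ (succ zero)))) (succ (succ zero)) (refl Nat (succ (succ (succ zero)))) (vcons (Eq Nat (succ (succ (succ zero))) (succ (succ (succ zero)))) (succ zero) (refl Nat (succ (succ (succ zero)))) (vcons (Eq Nat (succ (succ (succ zero))) (succ (succ (succ zero)))) zero (refl Nat (succ (succ (succ zero)))) (vnil (Eq Nat (succ (succ (succ zero))) (succ (succ (succ zero))))))))
the term's type:
  forall (χ : Nat), Vec (Eq Nat (succ (succ (succ zero))) (succ (succ (succ zero)))) (succ (succ (succ (succ zero))))
observation: contracting a beta-redex first, the term normalizes in 9 steps.


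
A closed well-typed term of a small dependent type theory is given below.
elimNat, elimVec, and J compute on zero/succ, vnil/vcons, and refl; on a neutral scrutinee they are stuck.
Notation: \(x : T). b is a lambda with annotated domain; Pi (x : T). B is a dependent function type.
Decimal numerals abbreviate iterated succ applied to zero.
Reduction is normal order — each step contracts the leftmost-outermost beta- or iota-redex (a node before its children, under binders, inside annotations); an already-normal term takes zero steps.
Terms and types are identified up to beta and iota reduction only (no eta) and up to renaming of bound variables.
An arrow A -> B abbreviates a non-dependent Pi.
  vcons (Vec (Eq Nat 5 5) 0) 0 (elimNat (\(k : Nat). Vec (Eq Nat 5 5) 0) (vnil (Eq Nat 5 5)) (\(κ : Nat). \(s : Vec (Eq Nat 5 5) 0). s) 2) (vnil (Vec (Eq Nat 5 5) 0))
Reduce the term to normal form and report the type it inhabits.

reduced normal form:
  vcons (Vec (Eq Nat 5 5) 0) 0 (vnil (Eq Nat 5 5)) (vnil (Vec (Eq Nat 5 5) 0))
the term's type:
  Vec (Vec (Eq Nat 5 5) 0) 1
observation: the first redex contracted is an elimNat iota-redex; the normal form is reached in 7 normal-order steps.


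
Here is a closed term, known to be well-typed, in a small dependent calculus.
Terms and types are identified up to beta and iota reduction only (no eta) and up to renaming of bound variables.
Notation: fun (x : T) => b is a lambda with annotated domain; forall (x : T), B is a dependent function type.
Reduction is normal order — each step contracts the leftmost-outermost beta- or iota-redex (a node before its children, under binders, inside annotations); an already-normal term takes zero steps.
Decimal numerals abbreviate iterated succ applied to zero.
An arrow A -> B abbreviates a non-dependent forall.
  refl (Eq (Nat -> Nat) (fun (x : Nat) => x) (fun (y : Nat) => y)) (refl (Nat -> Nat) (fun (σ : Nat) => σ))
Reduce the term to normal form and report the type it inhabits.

reduced normal form:
  refl (Eq (Nat -> Nat) (fun (x : Nat) => x) (fun (y : Nat) => y)) (refl (Nat -> Nat) (fun (σ : Nat) => σ))
inferred type:
  Eq (Eq (Nat -> Nat) (fun (x : Nat) => x) (fun (y : Nat) => y)) (refl (Nat -> Nat) (fun (σ : Nat) => σ)) (refl (Nat -> Nat) (fun (κ : Nat) => κ))
observation: no redex remains anywhere in the term; it is its own normal form.


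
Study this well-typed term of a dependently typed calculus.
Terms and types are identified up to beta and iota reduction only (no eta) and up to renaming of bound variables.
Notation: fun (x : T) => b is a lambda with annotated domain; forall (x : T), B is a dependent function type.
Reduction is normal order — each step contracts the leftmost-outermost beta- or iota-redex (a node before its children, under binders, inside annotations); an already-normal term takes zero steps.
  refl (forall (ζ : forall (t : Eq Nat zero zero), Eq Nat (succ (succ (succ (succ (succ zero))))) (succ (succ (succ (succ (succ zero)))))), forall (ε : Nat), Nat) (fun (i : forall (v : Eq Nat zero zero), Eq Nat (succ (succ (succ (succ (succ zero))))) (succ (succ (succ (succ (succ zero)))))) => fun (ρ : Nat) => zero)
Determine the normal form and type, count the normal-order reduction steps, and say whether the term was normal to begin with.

reduced normal form:
  refl (forall (ζ : forall (t : Eq Nat zero zero), Eq Nat (succ (succ (succ (succ (succ zero))))) (succ (succ (succ (succ (succ zero)))))), forall (ε : Nat), Nat) (fun (i : forall (v : Eq Nat zero zero), Eq Nat (succ (succ (succ (succ (succ zero))))) (succ (succ (succ (succ (succ zero)))))) => fun (ρ : Nat) => zero)
inferred type:
  Eq (forall (ζ : forall (t : Eq Nat zero zero), Eq Nat (succ (succ (succ (succ (succ zero))))) (succ (succ (succ (succ (succ zero)))))), forall (ε : Nat), Nat) (fun (i : forall (v : Eq Nat zero zero), Eq Nat (succ (succ (succ (succ (succ zero))))) (succ (succ (succ (succ (succ zero)))))) => fun (ρ : Nat) => zero) (fun (c : forall (α : Eq Nat zero zero), Eq Nat (succ (succ (succ (succ (succ zero))))) (succ (succ (succ (succ (succ zero)))))) => fun (m : Nat) => zero)
steps to reach normal form (normal order): 0
term was already normal: yes


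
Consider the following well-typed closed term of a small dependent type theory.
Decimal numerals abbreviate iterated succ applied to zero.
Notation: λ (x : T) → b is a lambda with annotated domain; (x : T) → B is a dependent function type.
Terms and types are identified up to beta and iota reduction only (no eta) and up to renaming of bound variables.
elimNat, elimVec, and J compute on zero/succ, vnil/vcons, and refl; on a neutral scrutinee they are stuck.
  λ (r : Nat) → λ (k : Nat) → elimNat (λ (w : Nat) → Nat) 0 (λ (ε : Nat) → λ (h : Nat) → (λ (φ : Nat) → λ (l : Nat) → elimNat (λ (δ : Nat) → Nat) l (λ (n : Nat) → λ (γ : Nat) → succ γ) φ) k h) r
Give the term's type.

inferred type:
  (r : Nat) → (k : Nat) → Nat


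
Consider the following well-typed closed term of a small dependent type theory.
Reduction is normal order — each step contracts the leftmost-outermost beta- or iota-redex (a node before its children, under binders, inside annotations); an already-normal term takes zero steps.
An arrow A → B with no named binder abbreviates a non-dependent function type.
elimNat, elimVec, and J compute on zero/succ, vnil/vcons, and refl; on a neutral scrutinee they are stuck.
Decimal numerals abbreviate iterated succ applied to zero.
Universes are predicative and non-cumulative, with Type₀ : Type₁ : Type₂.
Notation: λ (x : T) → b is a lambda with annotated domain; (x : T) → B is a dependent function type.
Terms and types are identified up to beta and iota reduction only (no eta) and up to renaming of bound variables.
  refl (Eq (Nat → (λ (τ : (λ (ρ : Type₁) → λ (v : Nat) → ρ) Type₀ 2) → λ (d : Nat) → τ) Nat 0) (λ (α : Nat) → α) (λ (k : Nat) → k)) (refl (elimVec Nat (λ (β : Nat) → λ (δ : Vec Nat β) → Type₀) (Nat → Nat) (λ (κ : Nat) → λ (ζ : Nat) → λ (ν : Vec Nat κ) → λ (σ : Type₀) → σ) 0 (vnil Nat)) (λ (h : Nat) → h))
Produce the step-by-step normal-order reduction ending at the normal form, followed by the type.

reduction (normal order):
  refl (Eq (Nat → (λ (τ : (λ (ρ : Type₁) → λ (v : Nat) → ρ) Type₀ 2) → λ (d : Nat) → τ) Nat 0) (λ (α : Nat) → α) (λ (k : Nat) → k)) (refl (elimVec Nat (λ (β : Nat) → λ (δ : Vec Nat β) → Type₀) (Nat → Nat) (λ (κ : Nat) → λ (ζ : Nat) → λ (ν : Vec Nat κ) → λ (σ : Type₀) → σ) 0 (vnil Nat)) (λ (h : Nat) → h))
  ~> refl (Eq (Nat → (λ (τ : Nat) → Nat) 0) (λ (ρ : Nat) → ρ) (λ (v : Nat) → v)) (refl (elimVec Nat (λ (d : Nat) → λ (α : Vec Nat d) → Type₀) (Nat → Nat) (λ (k : Nat) → λ (β : Nat) → λ (δ : Vec Nat k) → λ (κ : Type₀) → κ) 0 (vnil Nat)) (λ (ζ : Nat) → ζ))
  ~> refl (Eq (Nat → Nat) (λ (τ : Nat) → τ) (λ (ρ : Nat) → ρ)) (refl (elimVec Nat (λ (v : Nat) → λ (d : Vec Nat v) → Type₀) (Nat → Nat) (λ (α : Nat) → λ (k : Nat) → λ (β : Vec Nat α) → λ (δ : Type₀) → δ) 0 (vnil Nat)) (λ (κ : Nat) → κ))
  ~> refl (Eq (Nat → Nat) (λ (τ : Nat) → τ) (λ (ρ : Nat) → ρ)) (refl (Nat → Nat) (λ (v : Nat) → v))
type:
  Eq (Eq (Nat → Nat) (λ (τ : Nat) → τ) (λ (ρ : Nat) → ρ)) (refl (Nat → Nat) (λ (v : Nat) → v)) (refl (Nat → Nat) (λ (d : Nat) → d))


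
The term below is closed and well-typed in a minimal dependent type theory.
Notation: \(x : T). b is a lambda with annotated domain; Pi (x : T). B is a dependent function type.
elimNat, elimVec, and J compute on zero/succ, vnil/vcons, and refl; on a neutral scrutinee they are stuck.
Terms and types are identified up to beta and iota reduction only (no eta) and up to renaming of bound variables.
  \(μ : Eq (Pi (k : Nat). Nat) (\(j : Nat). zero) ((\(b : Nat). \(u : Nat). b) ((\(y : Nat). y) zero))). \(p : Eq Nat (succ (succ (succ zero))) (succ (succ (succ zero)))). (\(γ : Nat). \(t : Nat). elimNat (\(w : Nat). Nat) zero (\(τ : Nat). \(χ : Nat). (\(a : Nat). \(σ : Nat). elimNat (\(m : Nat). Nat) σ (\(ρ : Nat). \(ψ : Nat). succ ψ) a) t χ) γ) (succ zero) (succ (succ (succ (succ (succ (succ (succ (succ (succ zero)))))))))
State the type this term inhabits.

type:
  Pi (μ : Eq (Pi (k : Nat). Nat) (\(j : Nat). zero) (\(b : Nat). zero)). Pi (u : Eq Nat (succ (succ (succ zero))) (succ (succ (succ zero)))). Nat


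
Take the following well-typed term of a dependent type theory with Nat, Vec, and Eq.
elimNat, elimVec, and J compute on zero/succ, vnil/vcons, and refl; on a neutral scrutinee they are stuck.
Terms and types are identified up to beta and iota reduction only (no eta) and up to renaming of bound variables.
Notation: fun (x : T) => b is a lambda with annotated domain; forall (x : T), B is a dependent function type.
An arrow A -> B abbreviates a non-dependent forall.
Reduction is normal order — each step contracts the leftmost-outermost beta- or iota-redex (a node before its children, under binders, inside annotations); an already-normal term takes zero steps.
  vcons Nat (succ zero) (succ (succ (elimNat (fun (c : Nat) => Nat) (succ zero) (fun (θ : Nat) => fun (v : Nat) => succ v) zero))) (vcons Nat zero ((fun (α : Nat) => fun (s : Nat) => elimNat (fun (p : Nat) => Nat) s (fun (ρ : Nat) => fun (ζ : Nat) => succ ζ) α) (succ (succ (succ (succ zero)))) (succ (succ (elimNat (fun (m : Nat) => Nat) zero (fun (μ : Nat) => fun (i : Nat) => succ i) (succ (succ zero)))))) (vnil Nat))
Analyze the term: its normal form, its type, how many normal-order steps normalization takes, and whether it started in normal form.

reduced normal form:
  vcons Nat (succ zero) (succ (succ (succ zero))) (vcons Nat zero (succ (succ (succ (succ (succ (succ (succ (succ zero)))))))) (vnil Nat))
the term's type:
  Vec Nat (succ (succ zero))
steps to reach normal form (normal order): 23
term was already normal: no
first redex: an elimNat iota-redex
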